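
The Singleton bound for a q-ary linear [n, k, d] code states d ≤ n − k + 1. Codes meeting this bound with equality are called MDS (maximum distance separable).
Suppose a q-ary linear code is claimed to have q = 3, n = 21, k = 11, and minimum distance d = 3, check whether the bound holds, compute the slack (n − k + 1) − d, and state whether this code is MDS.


Singleton RHS = n − k + 1 = 11, slack = 8, bound satisfied, not MDS.

Singleton bound: d ≤ n − k + 1.
Here n = 21, k = 11, so n − k + 1 = 11.
Given d = 3, check d ≤ 11: YES.
Slack = (n − k + 1) − d = 8.
The code is NOT MDS (slack = 8 > 0).
Description: the claimed parameters are [21, 11, 3]_3; such a code would be non-MDS.


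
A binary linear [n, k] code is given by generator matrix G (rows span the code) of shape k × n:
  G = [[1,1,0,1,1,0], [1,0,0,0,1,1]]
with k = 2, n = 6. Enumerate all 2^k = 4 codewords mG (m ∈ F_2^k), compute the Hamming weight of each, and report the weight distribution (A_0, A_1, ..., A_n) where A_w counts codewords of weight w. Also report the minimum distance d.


Weight distribution: A_0 = 1, A_3 = 2, A_4 = 1. Minimum distance d = 3.

Enumerate all 2^2 = 4 messages m ∈ F_2^2.
For each, compute codeword c = mG in F_2^6, then tally its weight.
  m = 00 → c = 000000, weight = 0.
  m = 10 → c = 110110, weight = 4.
  m = 01 → c = 100011, weight = 3.
  m = 11 → c = 010101, weight = 3.
Tally weights:
  weight 0: 1 codewords.
  weight 3: 2 codewords.
  weight 4: 1 codewords.
Minimum distance d = smallest w > 0 with A_w > 0 = 3.
Sanity: Σ A_w = 4 = 2^2 = 4 ✓.


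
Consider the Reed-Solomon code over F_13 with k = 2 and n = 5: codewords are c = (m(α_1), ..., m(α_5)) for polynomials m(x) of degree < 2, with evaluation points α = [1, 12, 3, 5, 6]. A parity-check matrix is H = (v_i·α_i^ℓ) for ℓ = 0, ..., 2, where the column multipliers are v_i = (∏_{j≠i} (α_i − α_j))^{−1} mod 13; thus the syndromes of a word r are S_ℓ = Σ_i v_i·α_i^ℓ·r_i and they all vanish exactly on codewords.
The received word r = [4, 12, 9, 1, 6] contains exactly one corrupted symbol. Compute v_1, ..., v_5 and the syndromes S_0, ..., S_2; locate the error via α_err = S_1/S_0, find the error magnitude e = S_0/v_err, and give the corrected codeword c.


S = (9, 2, 12), error at position 5, error magnitude e = 9, c = [4, 12, 9, 1, 10].

Step 1: column multipliers v_i = (∏_{j≠i}(α_i − α_j))^{−1} mod 13.
  i = 1 (α = 1): (1−12)(1−3)(1−5)(1−6) = (−11)·(−2)·(−4)·(−5) = 440 ≡ 11, so v_1 = 11^{−1} = 6 (mod 13).
  i = 2 (α = 12): (12−1)(12−3)(12−5)(12−6) = 11·9·7·6 = 4158 ≡ 11, so v_2 = 11^{−1} = 6 (mod 13).
  i = 3 (α = 3): (3−1)(3−12)(3−5)(3−6) = 2·(−9)·(−2)·(−3) = −108 ≡ 9, so v_3 = 9^{−1} = 3 (mod 13).
  i = 4 (α = 5): (5−1)(5−12)(5−3)(5−6) = 4·(−7)·2·(−1) = 56 ≡ 4, so v_4 = 4^{−1} = 10 (mod 13).
  i = 5 (α = 6): (6−1)(6−12)(6−3)(6−5) = 5·(−6)·3·1 = −90 ≡ 1, so v_5 = 1^{−1} = 1 (mod 13).
  v = [6, 6, 3, 10, 1].
Step 2: syndromes of r = [4, 12, 9, 1, 6] (all sums mod 13).
  S_0 = Σ v_i r_i = 6·4 + 6·12 + 3·9 + 10·1 + 1·6 = 139 ≡ 9.
  S_1 = Σ v_i α_i r_i = 6·1·4 + 6·12·12 + 3·3·9 + 10·5·1 + 1·6·6 = 1055 ≡ 2.
  α_i^2 mod 13 = [1, 1, 9, 12, 10].
  S_2 = Σ v_i α_i^2 r_i = 6·1·4 + 6·1·12 + 3·9·9 + 10·12·1 + 1·10·6 = 519 ≡ 12.
  S = (9, 2, 12) ≠ 0, so r is not a codeword (an error is present).
Step 3: locate the error. For a single error e at position i, S_ℓ = v_i·e·α_i^ℓ, so α_err = S_1/S_0.
  S_0^{−1} = 9^{−1} = 3 (mod 13), so α_err = 2·3 = 6 ≡ 6 = α_5. Error position i = 5.
  Consistency check: S_2/S_1 = 12·7 = 84 ≡ 6 = α_err ✓ (single-error assumption holds).
Step 4: error magnitude e = S_0/v_5 = S_0·∏_{j≠5}(α_5 − α_j) = 9·1 = 9 ≡ 9 (mod 13).
Step 5: correct position 5: c_5 = r_5 − e = 6 − 9 ≡ 10 (mod 13). Hence c = [4, 12, 9, 1, 10].
  Check: interpolating c through the α_i gives m(x) = 8 + 9·x (degree < 2) with m(α_i) = c_i for every i, so c is indeed a codeword.


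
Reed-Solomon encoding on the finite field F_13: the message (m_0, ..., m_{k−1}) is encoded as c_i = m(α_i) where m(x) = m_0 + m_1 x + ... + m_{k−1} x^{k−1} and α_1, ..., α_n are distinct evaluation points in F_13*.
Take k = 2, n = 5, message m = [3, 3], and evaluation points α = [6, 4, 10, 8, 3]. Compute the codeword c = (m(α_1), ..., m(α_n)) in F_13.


c = [8, 2, 7, 1, 12]

Message polynomial: m(x) = 3 + 3·x (mod 13).
For each evaluation point α_i, compute m(α_i) mod 13:
  α_1 = 6: Horner steps 3 → 8, so m(6) = 8.
  α_2 = 4: Horner steps 3 → 2, so m(4) = 2.
  α_3 = 10: Horner steps 3 → 7, so m(10) = 7.
  α_4 = 8: Horner steps 3 → 1, so m(8) = 1.
  α_5 = 3: Horner steps 3 → 12, so m(3) = 12.
Codeword c = [8, 2, 7, 1, 12] ∈ F_13^5.


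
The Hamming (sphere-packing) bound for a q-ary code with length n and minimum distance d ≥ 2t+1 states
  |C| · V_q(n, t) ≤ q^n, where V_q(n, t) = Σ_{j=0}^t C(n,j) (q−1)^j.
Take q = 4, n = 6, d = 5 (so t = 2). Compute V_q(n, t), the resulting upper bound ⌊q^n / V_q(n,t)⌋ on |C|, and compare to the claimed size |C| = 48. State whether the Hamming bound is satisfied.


V_q(n, t) = 154, q^n = 4096, Hamming bound = 26, |C| = 48 > bound (violated).

Step 1: Compute V_q(n, t) = Σ_{j=0}^2 C(n, j) (q−1)^j.
  j = 0: C(6,0)·(3)^0 = 1·1 = 1.
  j = 1: C(6,1)·(3)^1 = 6·3 = 18.
  j = 2: C(6,2)·(3)^2 = 15·9 = 135.
  V_q(n, t) = 1 + 18 + 135 = 154.
Step 2: q^n = 4^6 = 4096.
Step 3: Hamming bound ⌊q^n / V_q(n,t)⌋ = ⌊4096/154⌋ = 26.
Step 4: Compare |C| = 48 to 26: violated.
The claimed |C| lies above the Hamming bound, so no 4-ary code of length 6 with d ≥ 5 can have 48 codewords.


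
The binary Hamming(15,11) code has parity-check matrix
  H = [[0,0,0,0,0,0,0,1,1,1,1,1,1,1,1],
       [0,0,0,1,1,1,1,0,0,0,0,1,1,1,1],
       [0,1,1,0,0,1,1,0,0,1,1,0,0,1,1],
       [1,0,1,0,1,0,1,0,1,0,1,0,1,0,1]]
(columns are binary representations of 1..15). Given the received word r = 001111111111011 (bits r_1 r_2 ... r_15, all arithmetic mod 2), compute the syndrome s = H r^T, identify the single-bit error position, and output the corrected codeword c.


s = (1, 1, 1, 0)^T, error position = 14, corrected codeword c = 001111111111001

Compute s = H r^T mod 2 one row at a time:
  s_1 = 1 + 1 + 1 + 1 + 1 + 0 + 1 + 1 = 7 ≡ 1 (mod 2).
  s_2 = 1 + 1 + 1 + 1 + 1 + 0 + 1 + 1 = 7 ≡ 1 (mod 2).
  s_3 = 0 + 1 + 1 + 1 + 1 + 1 + 1 + 1 = 7 ≡ 1 (mod 2).
  s_4 = 0 + 1 + 1 + 1 + 1 + 1 + 0 + 1 = 6 ≡ 0 (mod 2).
s = (1, 1, 1, 0)^T — this equals column 14 of H (binary 1110), so error is at position 14.
Correct: flip bit 14 of r = 001111111111011 to get c = 001111111111001.


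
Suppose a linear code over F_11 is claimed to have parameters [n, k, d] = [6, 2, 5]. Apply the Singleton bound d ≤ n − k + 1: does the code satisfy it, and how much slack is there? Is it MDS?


Singleton RHS = n − k + 1 = 5, slack = 0, bound satisfied, MDS.

Singleton bound: d ≤ n − k + 1.
Here n = 6, k = 2, so n − k + 1 = 5.
Given d = 5, check d ≤ 5: YES.
Slack = (n − k + 1) − d = 0.
The code is MDS (slack = 0).
Description: the claimed parameters are [6, 2, 5]_11; such a code would be MDS (meets Singleton bound).


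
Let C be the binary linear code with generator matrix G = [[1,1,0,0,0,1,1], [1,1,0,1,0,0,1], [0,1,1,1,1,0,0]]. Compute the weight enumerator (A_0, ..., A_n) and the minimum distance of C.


Weight distribution: A_0 = 1, A_2 = 1, A_4 = 5, A_6 = 1. Minimum distance d = 2.

Enumerate all 2^3 = 8 messages m ∈ F_2^3.
For each, compute codeword c = mG in F_2^7, then tally its weight.
  m = 000 → c = 0000000, weight = 0.
  m = 100 → c = 1100011, weight = 4.
  m = 010 → c = 1101001, weight = 4.
  m = 110 → c = 0001010, weight = 2.
  m = 001 → c = 0111100, weight = 4.
  m = 101 → c = 1011111, weight = 6.
  m = 011 → c = 1010101, weight = 4.
  m = 111 → c = 0110110, weight = 4.
Tally weights:
  weight 0: 1 codewords.
  weight 2: 1 codewords.
  weight 4: 5 codewords.
  weight 6: 1 codewords.
Minimum distance d = smallest w > 0 with A_w > 0 = 2.
Sanity: Σ A_w = 8 = 2^3 = 8 ✓.


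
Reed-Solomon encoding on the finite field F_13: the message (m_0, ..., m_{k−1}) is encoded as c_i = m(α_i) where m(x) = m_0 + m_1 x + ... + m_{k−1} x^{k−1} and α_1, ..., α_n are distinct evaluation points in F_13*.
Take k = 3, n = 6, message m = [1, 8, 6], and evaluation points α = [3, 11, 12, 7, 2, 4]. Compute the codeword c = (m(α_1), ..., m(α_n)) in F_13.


c = [1, 9, 12, 0, 2, 12]

Message polynomial: m(x) = 1 + 8·x + 6·x^2 (mod 13).
For each evaluation point α_i, compute m(α_i) mod 13:
  α_1 = 3: Horner steps 6 → 0 → 1, so m(3) = 1.
  α_2 = 11: Horner steps 6 → 9 → 9, so m(11) = 9.
  α_3 = 12: Horner steps 6 → 2 → 12, so m(12) = 12.
  α_4 = 7: Horner steps 6 → 11 → 0, so m(7) = 0.
  α_5 = 2: Horner steps 6 → 7 → 2, so m(2) = 2.
  α_6 = 4: Horner steps 6 → 6 → 12, so m(4) = 12.
Codeword c = [1, 9, 12, 0, 2, 12] ∈ F_13^6.


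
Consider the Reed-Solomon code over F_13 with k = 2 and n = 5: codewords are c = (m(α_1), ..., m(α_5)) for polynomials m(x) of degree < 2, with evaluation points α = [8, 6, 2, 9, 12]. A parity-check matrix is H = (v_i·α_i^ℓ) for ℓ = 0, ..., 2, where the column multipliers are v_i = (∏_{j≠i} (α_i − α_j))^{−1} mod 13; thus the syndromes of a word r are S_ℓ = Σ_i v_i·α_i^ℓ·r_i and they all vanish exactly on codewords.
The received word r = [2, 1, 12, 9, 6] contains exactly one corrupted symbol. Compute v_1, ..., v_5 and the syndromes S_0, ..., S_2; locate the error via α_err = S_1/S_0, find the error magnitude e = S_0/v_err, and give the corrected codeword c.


S = (3, 10, 3), error at position 5, error magnitude e = 2, c = [2, 1, 12, 9, 4].

Step 1: column multipliers v_i = (∏_{j≠i}(α_i − α_j))^{−1} mod 13.
  i = 1 (α = 8): (8−6)(8−2)(8−9)(8−12) = 2·6·(−1)·(−4) = 48 ≡ 9, so v_1 = 9^{−1} = 3 (mod 13).
  i = 2 (α = 6): (6−8)(6−2)(6−9)(6−12) = (−2)·4·(−3)·(−6) = −144 ≡ 12, so v_2 = 12^{−1} = 12 (mod 13).
  i = 3 (α = 2): (2−8)(2−6)(2−9)(2−12) = (−6)·(−4)·(−7)·(−10) = 1680 ≡ 3, so v_3 = 3^{−1} = 9 (mod 13).
  i = 4 (α = 9): (9−8)(9−6)(9−2)(9−12) = 1·3·7·(−3) = −63 ≡ 2, so v_4 = 2^{−1} = 7 (mod 13).
  i = 5 (α = 12): (12−8)(12−6)(12−2)(12−9) = 4·6·10·3 = 720 ≡ 5, so v_5 = 5^{−1} = 8 (mod 13).
  v = [3, 12, 9, 7, 8].
Step 2: syndromes of r = [2, 1, 12, 9, 6] (all sums mod 13).
  S_0 = Σ v_i r_i = 3·2 + 12·1 + 9·12 + 7·9 + 8·6 = 237 ≡ 3.
  S_1 = Σ v_i α_i r_i = 3·8·2 + 12·6·1 + 9·2·12 + 7·9·9 + 8·12·6 = 1479 ≡ 10.
  α_i^2 mod 13 = [12, 10, 4, 3, 1].
  S_2 = Σ v_i α_i^2 r_i = 3·12·2 + 12·10·1 + 9·4·12 + 7·3·9 + 8·1·6 = 861 ≡ 3.
  S = (3, 10, 3) ≠ 0, so r is not a codeword (an error is present).
Step 3: locate the error. For a single error e at position i, S_ℓ = v_i·e·α_i^ℓ, so α_err = S_1/S_0.
  S_0^{−1} = 3^{−1} = 9 (mod 13), so α_err = 10·9 = 90 ≡ 12 = α_5. Error position i = 5.
  Consistency check: S_2/S_1 = 3·4 = 12 ≡ 12 = α_err ✓ (single-error assumption holds).
Step 4: error magnitude e = S_0/v_5 = S_0·∏_{j≠5}(α_5 − α_j) = 3·5 = 15 ≡ 2 (mod 13).
Step 5: correct position 5: c_5 = r_5 − e = 6 − 2 ≡ 4 (mod 13). Hence c = [2, 1, 12, 9, 4].
  Check: interpolating c through the α_i gives m(x) = 11 + 7·x (degree < 2) with m(α_i) = c_i for every i, so c is indeed a codeword.


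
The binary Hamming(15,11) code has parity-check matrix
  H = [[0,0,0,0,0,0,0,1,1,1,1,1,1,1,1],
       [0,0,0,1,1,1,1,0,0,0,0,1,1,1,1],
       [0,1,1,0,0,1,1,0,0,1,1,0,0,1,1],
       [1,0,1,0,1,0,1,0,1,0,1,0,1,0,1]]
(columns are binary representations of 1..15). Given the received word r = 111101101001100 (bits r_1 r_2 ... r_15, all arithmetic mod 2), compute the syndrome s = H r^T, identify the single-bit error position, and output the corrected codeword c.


s = (1, 1, 0, 1)^T, error position = 13, corrected codeword c = 111101101001000

Compute s = H r^T mod 2 one row at a time:
  s_1 = 0 + 1 + 0 + 0 + 1 + 1 + 0 + 0 = 3 ≡ 1 (mod 2).
  s_2 = 1 + 0 + 1 + 1 + 1 + 1 + 0 + 0 = 5 ≡ 1 (mod 2).
  s_3 = 1 + 1 + 1 + 1 + 0 + 0 + 0 + 0 = 4 ≡ 0 (mod 2).
  s_4 = 1 + 1 + 0 + 1 + 1 + 0 + 1 + 0 = 5 ≡ 1 (mod 2).
s = (1, 1, 0, 1)^T — this equals column 13 of H (binary 1101), so error is at position 13.
Correct: flip bit 13 of r = 111101101001100 to get c = 111101101001000.


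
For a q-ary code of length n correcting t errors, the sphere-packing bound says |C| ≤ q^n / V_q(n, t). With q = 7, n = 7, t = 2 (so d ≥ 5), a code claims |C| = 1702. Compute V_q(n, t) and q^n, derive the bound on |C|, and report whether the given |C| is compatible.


V_q(n, t) = 799, q^n = 823543, Hamming bound = 1030, |C| = 1702 > bound (violated).

Step 1: Compute V_q(n, t) = Σ_{j=0}^2 C(n, j) (q−1)^j.
  j = 0: C(7,0)·(6)^0 = 1·1 = 1.
  j = 1: C(7,1)·(6)^1 = 7·6 = 42.
  j = 2: C(7,2)·(6)^2 = 21·36 = 756.
  V_q(n, t) = 1 + 42 + 756 = 799.
Step 2: q^n = 7^7 = 823543.
Step 3: Hamming bound ⌊q^n / V_q(n,t)⌋ = ⌊823543/799⌋ = 1030.
Step 4: Compare |C| = 1702 to 1030: violated.
The claimed |C| lies above the Hamming bound, so no 7-ary code of length 7 with d ≥ 5 can have 1702 codewords.


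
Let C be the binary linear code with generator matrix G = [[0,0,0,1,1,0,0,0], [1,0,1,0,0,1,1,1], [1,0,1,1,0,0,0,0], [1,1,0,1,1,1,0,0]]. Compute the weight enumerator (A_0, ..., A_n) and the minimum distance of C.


Weight distribution: A_0 = 1, A_2 = 1, A_3 = 3, A_4 = 5, A_5 = 4, A_6 = 1, A_7 = 1. Minimum distance d = 2.

Enumerate all 2^4 = 16 messages m ∈ F_2^4.
For each, compute codeword c = mG in F_2^8, then tally its weight.
  m = 0000 → c = 00000000, weight = 0.
  m = 1000 → c = 00011000, weight = 2.
  m = 0100 → c = 10100111, weight = 5.
  m = 1100 → c = 10111111, weight = 7.
  m = 0010 → c = 10110000, weight = 3.
  m = 1010 → c = 10101000, weight = 3.
  m = 0110 → c = 00010111, weight = 4.
  m = 1110 → c = 00001111, weight = 4.
  m = 0001 → c = 11011100, weight = 5.
  m = 1001 → c = 11000100, weight = 3.
  m = 0101 → c = 01111011, weight = 6.
  m = 1101 → c = 01100011, weight = 4.
  m = 0011 → c = 01101100, weight = 4.
  m = 1011 → c = 01110100, weight = 4.
  m = 0111 → c = 11001011, weight = 5.
  m = 1111 → c = 11010011, weight = 5.
Tally weights:
  weight 0: 1 codewords.
  weight 2: 1 codewords.
  weight 3: 3 codewords.
  weight 4: 5 codewords.
  weight 5: 4 codewords.
  weight 6: 1 codewords.
  weight 7: 1 codewords.
Minimum distance d = smallest w > 0 with A_w > 0 = 2.
Sanity: Σ A_w = 16 = 2^4 = 16 ✓.


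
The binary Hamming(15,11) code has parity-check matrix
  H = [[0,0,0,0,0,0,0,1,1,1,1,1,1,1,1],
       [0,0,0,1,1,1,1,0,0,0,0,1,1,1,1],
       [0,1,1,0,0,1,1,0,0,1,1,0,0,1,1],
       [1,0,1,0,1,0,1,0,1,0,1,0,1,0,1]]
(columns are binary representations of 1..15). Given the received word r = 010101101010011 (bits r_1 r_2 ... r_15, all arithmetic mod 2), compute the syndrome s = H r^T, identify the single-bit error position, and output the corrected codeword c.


s = (0, 1, 0, 0)^T, error position = 4, corrected codeword c = 010001101010011

Compute s = H r^T mod 2 one row at a time:
  s_1 = 0 + 1 + 0 + 1 + 0 + 0 + 1 + 1 = 4 ≡ 0 (mod 2).
  s_2 = 1 + 0 + 1 + 1 + 0 + 0 + 1 + 1 = 5 ≡ 1 (mod 2).
  s_3 = 1 + 0 + 1 + 1 + 0 + 1 + 1 + 1 = 6 ≡ 0 (mod 2).
  s_4 = 0 + 0 + 0 + 1 + 1 + 1 + 0 + 1 = 4 ≡ 0 (mod 2).
s = (0, 1, 0, 0)^T — this equals column 4 of H (binary 0100), so error is at position 4.
Correct: flip bit 4 of r = 010101101010011 to get c = 010001101010011.


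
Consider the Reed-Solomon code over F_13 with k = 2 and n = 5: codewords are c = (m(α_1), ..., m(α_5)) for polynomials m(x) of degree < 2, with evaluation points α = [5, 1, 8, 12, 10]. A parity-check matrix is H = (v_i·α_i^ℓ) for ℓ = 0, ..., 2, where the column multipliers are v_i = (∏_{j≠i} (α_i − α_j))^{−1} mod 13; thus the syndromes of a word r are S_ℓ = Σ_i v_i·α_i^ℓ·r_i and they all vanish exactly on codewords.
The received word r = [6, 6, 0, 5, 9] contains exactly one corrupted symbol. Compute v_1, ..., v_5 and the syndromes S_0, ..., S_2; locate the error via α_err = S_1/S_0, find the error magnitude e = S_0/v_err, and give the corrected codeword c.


S = (6, 6, 6), error at position 2, error magnitude e = 5, c = [6, 1, 0, 5, 9].

Step 1: column multipliers v_i = (∏_{j≠i}(α_i − α_j))^{−1} mod 13.
  i = 1 (α = 5): (5−1)(5−8)(5−12)(5−10) = 4·(−3)·(−7)·(−5) = −420 ≡ 9, so v_1 = 9^{−1} = 3 (mod 13).
  i = 2 (α = 1): (1−5)(1−8)(1−12)(1−10) = (−4)·(−7)·(−11)·(−9) = 2772 ≡ 3, so v_2 = 3^{−1} = 9 (mod 13).
  i = 3 (α = 8): (8−5)(8−1)(8−12)(8−10) = 3·7·(−4)·(−2) = 168 ≡ 12, so v_3 = 12^{−1} = 12 (mod 13).
  i = 4 (α = 12): (12−5)(12−1)(12−8)(12−10) = 7·11·4·2 = 616 ≡ 5, so v_4 = 5^{−1} = 8 (mod 13).
  i = 5 (α = 10): (10−5)(10−1)(10−8)(10−12) = 5·9·2·(−2) = −180 ≡ 2, so v_5 = 2^{−1} = 7 (mod 13).
  v = [3, 9, 12, 8, 7].
Step 2: syndromes of r = [6, 6, 0, 5, 9] (all sums mod 13).
  S_0 = Σ v_i r_i = 3·6 + 9·6 + 12·0 + 8·5 + 7·9 = 175 ≡ 6.
  S_1 = Σ v_i α_i r_i = 3·5·6 + 9·1·6 + 12·8·0 + 8·12·5 + 7·10·9 = 1254 ≡ 6.
  α_i^2 mod 13 = [12, 1, 12, 1, 9].
  S_2 = Σ v_i α_i^2 r_i = 3·12·6 + 9·1·6 + 12·12·0 + 8·1·5 + 7·9·9 = 877 ≡ 6.
  S = (6, 6, 6) ≠ 0, so r is not a codeword (an error is present).
Step 3: locate the error. For a single error e at position i, S_ℓ = v_i·e·α_i^ℓ, so α_err = S_1/S_0.
  S_0^{−1} = 6^{−1} = 11 (mod 13), so α_err = 6·11 = 66 ≡ 1 = α_2. Error position i = 2.
  Consistency check: S_2/S_1 = 6·11 = 66 ≡ 1 = α_err ✓ (single-error assumption holds).
Step 4: error magnitude e = S_0/v_2 = S_0·∏_{j≠2}(α_2 − α_j) = 6·3 = 18 ≡ 5 (mod 13).
Step 5: correct position 2: c_2 = r_2 − e = 6 − 5 ≡ 1 (mod 13). Hence c = [6, 1, 0, 5, 9].
  Check: interpolating c through the α_i gives m(x) = 3 + 11·x (degree < 2) with m(α_i) = c_i for every i, so c is indeed a codeword.


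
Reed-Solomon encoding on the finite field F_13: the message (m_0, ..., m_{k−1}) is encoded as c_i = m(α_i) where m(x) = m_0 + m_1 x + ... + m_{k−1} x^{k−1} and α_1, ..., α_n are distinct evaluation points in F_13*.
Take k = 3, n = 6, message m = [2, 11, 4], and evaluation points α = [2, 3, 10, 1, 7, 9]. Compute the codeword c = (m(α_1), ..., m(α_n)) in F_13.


c = [1, 6, 5, 4, 2, 9]

Message polynomial: m(x) = 2 + 11·x + 4·x^2 (mod 13).
For each evaluation point α_i, compute m(α_i) mod 13:
  α_1 = 2: Horner steps 4 → 6 → 1, so m(2) = 1.
  α_2 = 3: Horner steps 4 → 10 → 6, so m(3) = 6.
  α_3 = 10: Horner steps 4 → 12 → 5, so m(10) = 5.
  α_4 = 1: Horner steps 4 → 2 → 4, so m(1) = 4.
  α_5 = 7: Horner steps 4 → 0 → 2, so m(7) = 2.
  α_6 = 9: Horner steps 4 → 8 → 9, so m(9) = 9.
Codeword c = [1, 6, 5, 4, 2, 9] ∈ F_13^6.


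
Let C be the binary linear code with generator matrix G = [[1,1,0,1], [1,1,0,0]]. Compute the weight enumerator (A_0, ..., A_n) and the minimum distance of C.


Weight distribution: A_0 = 1, A_1 = 1, A_2 = 1, A_3 = 1. Minimum distance d = 1.

Enumerate all 2^2 = 4 messages m ∈ F_2^2.
For each, compute codeword c = mG in F_2^4, then tally its weight.
  m = 00 → c = 0000, weight = 0.
  m = 10 → c = 1101, weight = 3.
  m = 01 → c = 1100, weight = 2.
  m = 11 → c = 0001, weight = 1.
Tally weights:
  weight 0: 1 codewords.
  weight 1: 1 codewords.
  weight 2: 1 codewords.
  weight 3: 1 codewords.
Minimum distance d = smallest w > 0 with A_w > 0 = 1.
Sanity: Σ A_w = 4 = 2^2 = 4 ✓.


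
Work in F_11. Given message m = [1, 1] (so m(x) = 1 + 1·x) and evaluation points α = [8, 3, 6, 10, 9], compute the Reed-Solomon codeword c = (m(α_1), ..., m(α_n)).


c = [9, 4, 7, 0, 10]

Message polynomial: m(x) = 1 + 1·x (mod 11).
For each evaluation point α_i, compute m(α_i) mod 11:
  α_1 = 8: Horner steps 1 → 9, so m(8) = 9.
  α_2 = 3: Horner steps 1 → 4, so m(3) = 4.
  α_3 = 6: Horner steps 1 → 7, so m(6) = 7.
  α_4 = 10: Horner steps 1 → 0, so m(10) = 0.
  α_5 = 9: Horner steps 1 → 10, so m(9) = 10.
Codeword c = [9, 4, 7, 0, 10] ∈ F_11^5.


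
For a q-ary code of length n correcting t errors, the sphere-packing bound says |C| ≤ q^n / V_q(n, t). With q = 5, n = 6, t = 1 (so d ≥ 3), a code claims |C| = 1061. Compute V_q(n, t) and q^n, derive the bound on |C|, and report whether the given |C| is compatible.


V_q(n, t) = 25, q^n = 15625, Hamming bound = 625, |C| = 1061 > bound (violated).

Step 1: Compute V_q(n, t) = Σ_{j=0}^1 C(n, j) (q−1)^j.
  j = 0: C(6,0)·(4)^0 = 1·1 = 1.
  j = 1: C(6,1)·(4)^1 = 6·4 = 24.
  V_q(n, t) = 1 + 24 = 25.
Step 2: q^n = 5^6 = 15625.
Step 3: Hamming bound ⌊q^n / V_q(n,t)⌋ = ⌊15625/25⌋ = 625.
Step 4: Compare |C| = 1061 to 625: violated.
The claimed |C| lies above the Hamming bound, so no 5-ary code of length 6 with d ≥ 3 can have 1061 codewords.


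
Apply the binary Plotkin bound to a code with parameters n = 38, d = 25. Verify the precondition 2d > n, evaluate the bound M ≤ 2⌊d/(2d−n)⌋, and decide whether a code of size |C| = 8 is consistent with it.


Plotkin bound M ≤ 4; given |C| = 8 > bound (violated).

Check applicability: 2d = 50, n = 38.
2d − n = 12 > 0, so Plotkin applies.
Compute d/(2d−n) = 25/12 ≈ 2.0833.
⌊d/(2d−n)⌋ = 2.
Plotkin bound: M ≤ 2·2 = 4.
Given |C| = 8, check: VIOLATED.
This |C| is above the Plotkin bound, so no binary code with n = 38, d = 25 and 8 codewords exists.


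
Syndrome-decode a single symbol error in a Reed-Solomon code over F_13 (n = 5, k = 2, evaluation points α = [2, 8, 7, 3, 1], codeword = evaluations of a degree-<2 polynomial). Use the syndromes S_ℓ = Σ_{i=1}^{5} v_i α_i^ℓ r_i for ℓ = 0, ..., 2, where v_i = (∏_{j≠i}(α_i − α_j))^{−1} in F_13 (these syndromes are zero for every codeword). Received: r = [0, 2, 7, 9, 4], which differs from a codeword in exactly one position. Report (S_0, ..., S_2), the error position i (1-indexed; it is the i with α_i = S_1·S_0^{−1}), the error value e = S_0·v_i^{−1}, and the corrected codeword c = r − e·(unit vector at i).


S = (4, 2, 1), error at position 3, error magnitude e = 1, c = [0, 2, 6, 9, 4].

Step 1: column multipliers v_i = (∏_{j≠i}(α_i − α_j))^{−1} mod 13.
  i = 1 (α = 2): (2−8)(2−7)(2−3)(2−1) = (−6)·(−5)·(−1)·1 = −30 ≡ 9, so v_1 = 9^{−1} = 3 (mod 13).
  i = 2 (α = 8): (8−2)(8−7)(8−3)(8−1) = 6·1·5·7 = 210 ≡ 2, so v_2 = 2^{−1} = 7 (mod 13).
  i = 3 (α = 7): (7−2)(7−8)(7−3)(7−1) = 5·(−1)·4·6 = −120 ≡ 10, so v_3 = 10^{−1} = 4 (mod 13).
  i = 4 (α = 3): (3−2)(3−8)(3−7)(3−1) = 1·(−5)·(−4)·2 = 40 ≡ 1, so v_4 = 1^{−1} = 1 (mod 13).
  i = 5 (α = 1): (1−2)(1−8)(1−7)(1−3) = (−1)·(−7)·(−6)·(−2) = 84 ≡ 6, so v_5 = 6^{−1} = 11 (mod 13).
  v = [3, 7, 4, 1, 11].
Step 2: syndromes of r = [0, 2, 7, 9, 4] (all sums mod 13).
  S_0 = Σ v_i r_i = 3·0 + 7·2 + 4·7 + 1·9 + 11·4 = 95 ≡ 4.
  S_1 = Σ v_i α_i r_i = 3·2·0 + 7·8·2 + 4·7·7 + 1·3·9 + 11·1·4 = 379 ≡ 2.
  α_i^2 mod 13 = [4, 12, 10, 9, 1].
  S_2 = Σ v_i α_i^2 r_i = 3·4·0 + 7·12·2 + 4·10·7 + 1·9·9 + 11·1·4 = 573 ≡ 1.
  S = (4, 2, 1) ≠ 0, so r is not a codeword (an error is present).
Step 3: locate the error. For a single error e at position i, S_ℓ = v_i·e·α_i^ℓ, so α_err = S_1/S_0.
  S_0^{−1} = 4^{−1} = 10 (mod 13), so α_err = 2·10 = 20 ≡ 7 = α_3. Error position i = 3.
  Consistency check: S_2/S_1 = 1·7 = 7 ≡ 7 = α_err ✓ (single-error assumption holds).
Step 4: error magnitude e = S_0/v_3 = S_0·∏_{j≠3}(α_3 − α_j) = 4·10 = 40 ≡ 1 (mod 13).
Step 5: correct position 3: c_3 = r_3 − e = 7 − 1 ≡ 6 (mod 13). Hence c = [0, 2, 6, 9, 4].
  Check: interpolating c through the α_i gives m(x) = 8 + 9·x (degree < 2) with m(α_i) = c_i for every i, so c is indeed a codeword.


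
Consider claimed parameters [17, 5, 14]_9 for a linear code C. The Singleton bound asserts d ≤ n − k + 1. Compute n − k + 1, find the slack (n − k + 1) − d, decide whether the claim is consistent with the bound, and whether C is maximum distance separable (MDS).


Singleton RHS = n − k + 1 = 13, slack = -1, bound violated (no such code; not MDS).

Singleton bound: d ≤ n − k + 1.
Here n = 17, k = 5, so n − k + 1 = 13.
Given d = 14, check d ≤ 13: NO.
Slack = (n − k + 1) − d = -1.
The slack is negative: d = 14 exceeds n − k + 1 = 13 by 1, so the Singleton bound is violated and no linear [17, 5, 14]_9 code can exist. In particular it is not MDS (MDS requires d = n − k + 1 exactly).
Description: the claimed parameters are [17, 5, 14]_9; such a code would be impossible (violates the Singleton bound).


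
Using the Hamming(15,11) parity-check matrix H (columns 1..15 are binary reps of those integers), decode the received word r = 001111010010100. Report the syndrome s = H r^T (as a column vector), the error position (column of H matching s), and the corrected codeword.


s = (1, 0, 1, 0)^T, error position = 10, corrected codeword c = 001111010110100

Compute s = H r^T mod 2 one row at a time:
  s_1 = 1 + 0 + 0 + 1 + 0 + 1 + 0 + 0 = 3 ≡ 1 (mod 2).
  s_2 = 1 + 1 + 1 + 0 + 0 + 1 + 0 + 0 = 4 ≡ 0 (mod 2).
  s_3 = 0 + 1 + 1 + 0 + 0 + 1 + 0 + 0 = 3 ≡ 1 (mod 2).
  s_4 = 0 + 1 + 1 + 0 + 0 + 1 + 1 + 0 = 4 ≡ 0 (mod 2).
s = (1, 0, 1, 0)^T — this equals column 10 of H (binary 1010), so error is at position 10.
Correct: flip bit 10 of r = 001111010010100 to get c = 001111010110100.


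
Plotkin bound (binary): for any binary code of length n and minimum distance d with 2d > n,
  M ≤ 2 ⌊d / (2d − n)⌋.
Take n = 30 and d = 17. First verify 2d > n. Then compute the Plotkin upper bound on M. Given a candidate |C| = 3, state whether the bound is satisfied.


Plotkin bound M ≤ 8; given |C| = 3 ≤ bound (satisfied).

Check applicability: 2d = 34, n = 30.
2d − n = 4 > 0, so Plotkin applies.
Compute d/(2d−n) = 17/4 ≈ 4.2500.
⌊d/(2d−n)⌋ = 4.
Plotkin bound: M ≤ 2·4 = 8.
Given |C| = 3, check: satisfied.
This |C| is below the Plotkin bound.


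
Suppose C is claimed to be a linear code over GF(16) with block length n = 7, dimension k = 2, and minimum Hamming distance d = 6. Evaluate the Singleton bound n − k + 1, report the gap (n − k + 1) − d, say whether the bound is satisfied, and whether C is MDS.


Singleton RHS = n − k + 1 = 6, slack = 0, bound satisfied, MDS.

Singleton bound: d ≤ n − k + 1.
Here n = 7, k = 2, so n − k + 1 = 6.
Given d = 6, check d ≤ 6: YES.
Slack = (n − k + 1) − d = 0.
The code is MDS (slack = 0).
Description: the claimed parameters are [7, 2, 6]_16; such a code would be MDS (meets Singleton bound).


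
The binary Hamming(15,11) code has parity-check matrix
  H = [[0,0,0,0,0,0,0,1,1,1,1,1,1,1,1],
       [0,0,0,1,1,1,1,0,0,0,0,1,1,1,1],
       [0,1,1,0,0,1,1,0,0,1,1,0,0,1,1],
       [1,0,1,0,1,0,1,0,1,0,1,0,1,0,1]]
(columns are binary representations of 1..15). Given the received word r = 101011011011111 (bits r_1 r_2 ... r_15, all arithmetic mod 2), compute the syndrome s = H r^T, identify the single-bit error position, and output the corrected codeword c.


s = (1, 0, 1, 1)^T, error position = 11, corrected codeword c = 101011011001111

Compute s = H r^T mod 2 one row at a time:
  s_1 = 1 + 1 + 0 + 1 + 1 + 1 + 1 + 1 = 7 ≡ 1 (mod 2).
  s_2 = 0 + 1 + 1 + 0 + 1 + 1 + 1 + 1 = 6 ≡ 0 (mod 2).
  s_3 = 0 + 1 + 1 + 0 + 0 + 1 + 1 + 1 = 5 ≡ 1 (mod 2).
  s_4 = 1 + 1 + 1 + 0 + 1 + 1 + 1 + 1 = 7 ≡ 1 (mod 2).
s = (1, 0, 1, 1)^T — this equals column 11 of H (binary 1011), so error is at position 11.
Correct: flip bit 11 of r = 101011011011111 to get c = 101011011001111.


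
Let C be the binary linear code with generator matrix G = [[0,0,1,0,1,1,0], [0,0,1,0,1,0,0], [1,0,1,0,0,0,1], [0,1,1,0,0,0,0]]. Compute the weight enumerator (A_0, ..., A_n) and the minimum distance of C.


Weight distribution: A_0 = 1, A_1 = 1, A_2 = 3, A_3 = 6, A_4 = 3, A_5 = 1, A_6 = 1. Minimum distance d = 1.

Enumerate all 2^4 = 16 messages m ∈ F_2^4.
For each, compute codeword c = mG in F_2^7, then tally its weight.
  m = 0000 → c = 0000000, weight = 0.
  m = 1000 → c = 0010110, weight = 3.
  m = 0100 → c = 0010100, weight = 2.
  m = 1100 → c = 0000010, weight = 1.
  m = 0010 → c = 1010001, weight = 3.
  m = 1010 → c = 1000111, weight = 4.
  m = 0110 → c = 1000101, weight = 3.
  m = 1110 → c = 1010011, weight = 4.
  m = 0001 → c = 0110000, weight = 2.
  m = 1001 → c = 0100110, weight = 3.
  m = 0101 → c = 0100100, weight = 2.
  m = 1101 → c = 0110010, weight = 3.
  m = 0011 → c = 1100001, weight = 3.
  m = 1011 → c = 1110111, weight = 6.
  m = 0111 → c = 1110101, weight = 5.
  m = 1111 → c = 1100011, weight = 4.
Tally weights:
  weight 0: 1 codewords.
  weight 1: 1 codewords.
  weight 2: 3 codewords.
  weight 3: 6 codewords.
  weight 4: 3 codewords.
  weight 5: 1 codewords.
  weight 6: 1 codewords.
Minimum distance d = smallest w > 0 with A_w > 0 = 1.
Sanity: Σ A_w = 16 = 2^4 = 16 ✓.


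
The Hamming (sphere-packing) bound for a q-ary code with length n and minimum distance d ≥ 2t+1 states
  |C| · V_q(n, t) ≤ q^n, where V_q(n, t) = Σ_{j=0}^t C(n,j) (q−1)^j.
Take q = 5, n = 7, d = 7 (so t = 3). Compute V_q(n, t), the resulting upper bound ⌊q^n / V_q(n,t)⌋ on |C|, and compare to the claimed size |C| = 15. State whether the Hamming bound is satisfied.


V_q(n, t) = 2605, q^n = 78125, Hamming bound = 29, |C| = 15 ≤ bound (satisfied).

Step 1: Compute V_q(n, t) = Σ_{j=0}^3 C(n, j) (q−1)^j.
  j = 0: C(7,0)·(4)^0 = 1·1 = 1.
  j = 1: C(7,1)·(4)^1 = 7·4 = 28.
  j = 2: C(7,2)·(4)^2 = 21·16 = 336.
  j = 3: C(7,3)·(4)^3 = 35·64 = 2240.
  V_q(n, t) = 1 + 28 + 336 + 2240 = 2605.
Step 2: q^n = 5^7 = 78125.
Step 3: Hamming bound ⌊q^n / V_q(n,t)⌋ = ⌊78125/2605⌋ = 29.
Step 4: Compare |C| = 15 to 29: satisfied.
The claimed |C| lies below the Hamming bound.


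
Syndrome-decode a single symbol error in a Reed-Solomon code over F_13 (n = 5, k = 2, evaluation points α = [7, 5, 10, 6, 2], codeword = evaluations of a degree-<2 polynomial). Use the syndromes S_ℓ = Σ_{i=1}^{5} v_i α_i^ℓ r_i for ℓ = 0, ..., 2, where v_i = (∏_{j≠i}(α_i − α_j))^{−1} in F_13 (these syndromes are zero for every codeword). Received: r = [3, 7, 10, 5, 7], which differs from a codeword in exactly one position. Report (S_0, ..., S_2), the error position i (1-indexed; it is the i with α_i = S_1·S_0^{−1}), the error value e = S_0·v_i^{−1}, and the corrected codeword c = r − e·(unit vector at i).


S = (6, 12, 11), error at position 5, error magnitude e = 7, c = [3, 7, 10, 5, 0].

Step 1: column multipliers v_i = (∏_{j≠i}(α_i − α_j))^{−1} mod 13.
  i = 1 (α = 7): (7−5)(7−10)(7−6)(7−2) = 2·(−3)·1·5 = −30 ≡ 9, so v_1 = 9^{−1} = 3 (mod 13).
  i = 2 (α = 5): (5−7)(5−10)(5−6)(5−2) = (−2)·(−5)·(−1)·3 = −30 ≡ 9, so v_2 = 9^{−1} = 3 (mod 13).
  i = 3 (α = 10): (10−7)(10−5)(10−6)(10−2) = 3·5·4·8 = 480 ≡ 12, so v_3 = 12^{−1} = 12 (mod 13).
  i = 4 (α = 6): (6−7)(6−5)(6−10)(6−2) = (−1)·1·(−4)·4 = 16 ≡ 3, so v_4 = 3^{−1} = 9 (mod 13).
  i = 5 (α = 2): (2−7)(2−5)(2−10)(2−6) = (−5)·(−3)·(−8)·(−4) = 480 ≡ 12, so v_5 = 12^{−1} = 12 (mod 13).
  v = [3, 3, 12, 9, 12].
Step 2: syndromes of r = [3, 7, 10, 5, 7] (all sums mod 13).
  S_0 = Σ v_i r_i = 3·3 + 3·7 + 12·10 + 9·5 + 12·7 = 279 ≡ 6.
  S_1 = Σ v_i α_i r_i = 3·7·3 + 3·5·7 + 12·10·10 + 9·6·5 + 12·2·7 = 1806 ≡ 12.
  α_i^2 mod 13 = [10, 12, 9, 10, 4].
  S_2 = Σ v_i α_i^2 r_i = 3·10·3 + 3·12·7 + 12·9·10 + 9·10·5 + 12·4·7 = 2208 ≡ 11.
  S = (6, 12, 11) ≠ 0, so r is not a codeword (an error is present).
Step 3: locate the error. For a single error e at position i, S_ℓ = v_i·e·α_i^ℓ, so α_err = S_1/S_0.
  S_0^{−1} = 6^{−1} = 11 (mod 13), so α_err = 12·11 = 132 ≡ 2 = α_5. Error position i = 5.
  Consistency check: S_2/S_1 = 11·12 = 132 ≡ 2 = α_err ✓ (single-error assumption holds).
Step 4: error magnitude e = S_0/v_5 = S_0·∏_{j≠5}(α_5 − α_j) = 6·12 = 72 ≡ 7 (mod 13).
Step 5: correct position 5: c_5 = r_5 − e = 7 − 7 ≡ 0 (mod 13). Hence c = [3, 7, 10, 5, 0].
  Check: interpolating c through the α_i gives m(x) = 4 + 11·x (degree < 2) with m(α_i) = c_i for every i, so c is indeed a codeword.


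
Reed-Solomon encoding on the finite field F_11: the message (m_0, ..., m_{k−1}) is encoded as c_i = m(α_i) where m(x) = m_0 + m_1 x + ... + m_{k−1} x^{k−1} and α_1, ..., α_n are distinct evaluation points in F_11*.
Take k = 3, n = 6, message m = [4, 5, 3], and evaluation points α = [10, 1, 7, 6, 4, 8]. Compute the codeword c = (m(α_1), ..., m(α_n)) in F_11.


c = [2, 1, 10, 10, 6, 5]

Message polynomial: m(x) = 4 + 5·x + 3·x^2 (mod 11).
For each evaluation point α_i, compute m(α_i) mod 11:
  α_1 = 10: Horner steps 3 → 2 → 2, so m(10) = 2.
  α_2 = 1: Horner steps 3 → 8 → 1, so m(1) = 1.
  α_3 = 7: Horner steps 3 → 4 → 10, so m(7) = 10.
  α_4 = 6: Horner steps 3 → 1 → 10, so m(6) = 10.
  α_5 = 4: Horner steps 3 → 6 → 6, so m(4) = 6.
  α_6 = 8: Horner steps 3 → 7 → 5, so m(8) = 5.
Codeword c = [2, 1, 10, 10, 6, 5] ∈ F_11^6.


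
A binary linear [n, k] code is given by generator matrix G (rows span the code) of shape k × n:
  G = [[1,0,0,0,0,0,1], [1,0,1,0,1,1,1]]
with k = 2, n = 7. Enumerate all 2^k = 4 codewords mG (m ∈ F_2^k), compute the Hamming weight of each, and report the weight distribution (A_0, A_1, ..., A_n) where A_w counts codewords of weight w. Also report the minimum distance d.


Weight distribution: A_0 = 1, A_2 = 1, A_3 = 1, A_5 = 1. Minimum distance d = 2.

Enumerate all 2^2 = 4 messages m ∈ F_2^2.
For each, compute codeword c = mG in F_2^7, then tally its weight.
  m = 00 → c = 0000000, weight = 0.
  m = 10 → c = 1000001, weight = 2.
  m = 01 → c = 1010111, weight = 5.
  m = 11 → c = 0010110, weight = 3.
Tally weights:
  weight 0: 1 codewords.
  weight 2: 1 codewords.
  weight 3: 1 codewords.
  weight 5: 1 codewords.
Minimum distance d = smallest w > 0 with A_w > 0 = 2.
Sanity: Σ A_w = 4 = 2^2 = 4 ✓.


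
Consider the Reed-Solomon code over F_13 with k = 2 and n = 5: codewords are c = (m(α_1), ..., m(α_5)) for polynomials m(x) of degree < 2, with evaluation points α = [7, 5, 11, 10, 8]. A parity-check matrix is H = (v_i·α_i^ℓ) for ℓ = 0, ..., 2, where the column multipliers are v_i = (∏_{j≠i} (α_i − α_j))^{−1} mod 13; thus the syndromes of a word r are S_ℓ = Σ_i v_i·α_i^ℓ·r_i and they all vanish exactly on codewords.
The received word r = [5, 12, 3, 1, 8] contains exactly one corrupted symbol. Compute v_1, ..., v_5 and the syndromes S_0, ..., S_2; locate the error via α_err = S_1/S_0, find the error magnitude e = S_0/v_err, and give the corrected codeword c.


S = (11, 4, 5), error at position 3, error magnitude e = 12, c = [5, 12, 4, 1, 8].

Step 1: column multipliers v_i = (∏_{j≠i}(α_i − α_j))^{−1} mod 13.
  i = 1 (α = 7): (7−5)(7−11)(7−10)(7−8) = 2·(−4)·(−3)·(−1) = −24 ≡ 2, so v_1 = 2^{−1} = 7 (mod 13).
  i = 2 (α = 5): (5−7)(5−11)(5−10)(5−8) = (−2)·(−6)·(−5)·(−3) = 180 ≡ 11, so v_2 = 11^{−1} = 6 (mod 13).
  i = 3 (α = 11): (11−7)(11−5)(11−10)(11−8) = 4·6·1·3 = 72 ≡ 7, so v_3 = 7^{−1} = 2 (mod 13).
  i = 4 (α = 10): (10−7)(10−5)(10−11)(10−8) = 3·5·(−1)·2 = −30 ≡ 9, so v_4 = 9^{−1} = 3 (mod 13).
  i = 5 (α = 8): (8−7)(8−5)(8−11)(8−10) = 1·3·(−3)·(−2) = 18 ≡ 5, so v_5 = 5^{−1} = 8 (mod 13).
  v = [7, 6, 2, 3, 8].
Step 2: syndromes of r = [5, 12, 3, 1, 8] (all sums mod 13).
  S_0 = Σ v_i r_i = 7·5 + 6·12 + 2·3 + 3·1 + 8·8 = 180 ≡ 11.
  S_1 = Σ v_i α_i r_i = 7·7·5 + 6·5·12 + 2·11·3 + 3·10·1 + 8·8·8 = 1213 ≡ 4.
  α_i^2 mod 13 = [10, 12, 4, 9, 12].
  S_2 = Σ v_i α_i^2 r_i = 7·10·5 + 6·12·12 + 2·4·3 + 3·9·1 + 8·12·8 = 2033 ≡ 5.
  S = (11, 4, 5) ≠ 0, so r is not a codeword (an error is present).
Step 3: locate the error. For a single error e at position i, S_ℓ = v_i·e·α_i^ℓ, so α_err = S_1/S_0.
  S_0^{−1} = 11^{−1} = 6 (mod 13), so α_err = 4·6 = 24 ≡ 11 = α_3. Error position i = 3.
  Consistency check: S_2/S_1 = 5·10 = 50 ≡ 11 = α_err ✓ (single-error assumption holds).
Step 4: error magnitude e = S_0/v_3 = S_0·∏_{j≠3}(α_3 − α_j) = 11·7 = 77 ≡ 12 (mod 13).
Step 5: correct position 3: c_3 = r_3 − e = 3 − 12 ≡ 4 (mod 13). Hence c = [5, 12, 4, 1, 8].
  Check: interpolating c through the α_i gives m(x) = 10 + 3·x (degree < 2) with m(α_i) = c_i for every i, so c is indeed a codeword.


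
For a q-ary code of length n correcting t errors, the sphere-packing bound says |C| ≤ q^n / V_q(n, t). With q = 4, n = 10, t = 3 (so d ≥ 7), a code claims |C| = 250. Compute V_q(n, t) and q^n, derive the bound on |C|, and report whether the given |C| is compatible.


V_q(n, t) = 3676, q^n = 1048576, Hamming bound = 285, |C| = 250 ≤ bound (satisfied).

Step 1: Compute V_q(n, t) = Σ_{j=0}^3 C(n, j) (q−1)^j.
  j = 0: C(10,0)·(3)^0 = 1·1 = 1.
  j = 1: C(10,1)·(3)^1 = 10·3 = 30.
  j = 2: C(10,2)·(3)^2 = 45·9 = 405.
  j = 3: C(10,3)·(3)^3 = 120·27 = 3240.
  V_q(n, t) = 1 + 30 + 405 + 3240 = 3676.
Step 2: q^n = 4^10 = 1048576.
Step 3: Hamming bound ⌊q^n / V_q(n,t)⌋ = ⌊1048576/3676⌋ = 285.
Step 4: Compare |C| = 250 to 285: satisfied.
The claimed |C| lies below the Hamming bound.


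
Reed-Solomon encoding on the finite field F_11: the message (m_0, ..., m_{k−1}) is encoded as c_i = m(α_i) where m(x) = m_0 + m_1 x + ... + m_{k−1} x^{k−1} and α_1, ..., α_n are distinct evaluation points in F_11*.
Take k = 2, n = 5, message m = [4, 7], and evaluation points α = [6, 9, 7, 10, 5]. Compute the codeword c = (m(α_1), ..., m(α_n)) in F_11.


c = [2, 1, 9, 8, 6]

Message polynomial: m(x) = 4 + 7·x (mod 11).
For each evaluation point α_i, compute m(α_i) mod 11:
  α_1 = 6: Horner steps 7 → 2, so m(6) = 2.
  α_2 = 9: Horner steps 7 → 1, so m(9) = 1.
  α_3 = 7: Horner steps 7 → 9, so m(7) = 9.
  α_4 = 10: Horner steps 7 → 8, so m(10) = 8.
  α_5 = 5: Horner steps 7 → 6, so m(5) = 6.
Codeword c = [2, 1, 9, 8, 6] ∈ F_11^5.


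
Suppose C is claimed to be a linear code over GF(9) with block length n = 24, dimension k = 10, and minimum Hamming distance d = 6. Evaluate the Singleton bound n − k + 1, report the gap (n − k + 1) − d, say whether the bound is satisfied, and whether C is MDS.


Singleton RHS = n − k + 1 = 15, slack = 9, bound satisfied, not MDS.

Singleton bound: d ≤ n − k + 1.
Here n = 24, k = 10, so n − k + 1 = 15.
Given d = 6, check d ≤ 15: YES.
Slack = (n − k + 1) − d = 9.
The code is NOT MDS (slack = 9 > 0).
Description: the claimed parameters are [24, 10, 6]_9; such a code would be non-MDS.


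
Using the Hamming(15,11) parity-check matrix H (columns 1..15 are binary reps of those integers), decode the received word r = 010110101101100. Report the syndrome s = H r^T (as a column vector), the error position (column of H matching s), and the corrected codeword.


s = (0, 1, 1, 0)^T, error position = 6, corrected codeword c = 010111101101100

Compute s = H r^T mod 2 one row at a time:
  s_1 = 0 + 1 + 1 + 0 + 1 + 1 + 0 + 0 = 4 ≡ 0 (mod 2).
  s_2 = 1 + 1 + 0 + 1 + 1 + 1 + 0 + 0 = 5 ≡ 1 (mod 2).
  s_3 = 1 + 0 + 0 + 1 + 1 + 0 + 0 + 0 = 3 ≡ 1 (mod 2).
  s_4 = 0 + 0 + 1 + 1 + 1 + 0 + 1 + 0 = 4 ≡ 0 (mod 2).
s = (0, 1, 1, 0)^T — this equals column 6 of H (binary 0110), so error is at position 6.
Correct: flip bit 6 of r = 010110101101100 to get c = 010111101101100.


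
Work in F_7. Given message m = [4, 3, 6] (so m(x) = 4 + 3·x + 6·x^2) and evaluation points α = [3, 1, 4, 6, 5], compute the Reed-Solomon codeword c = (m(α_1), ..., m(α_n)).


c = [4, 6, 0, 0, 1]

Message polynomial: m(x) = 4 + 3·x + 6·x^2 (mod 7).
For each evaluation point α_i, compute m(α_i) mod 7:
  α_1 = 3: Horner steps 6 → 0 → 4, so m(3) = 4.
  α_2 = 1: Horner steps 6 → 2 → 6, so m(1) = 6.
  α_3 = 4: Horner steps 6 → 6 → 0, so m(4) = 0.
  α_4 = 6: Horner steps 6 → 4 → 0, so m(6) = 0.
  α_5 = 5: Horner steps 6 → 5 → 1, so m(5) = 1.
Codeword c = [4, 6, 0, 0, 1] ∈ F_7^5.
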